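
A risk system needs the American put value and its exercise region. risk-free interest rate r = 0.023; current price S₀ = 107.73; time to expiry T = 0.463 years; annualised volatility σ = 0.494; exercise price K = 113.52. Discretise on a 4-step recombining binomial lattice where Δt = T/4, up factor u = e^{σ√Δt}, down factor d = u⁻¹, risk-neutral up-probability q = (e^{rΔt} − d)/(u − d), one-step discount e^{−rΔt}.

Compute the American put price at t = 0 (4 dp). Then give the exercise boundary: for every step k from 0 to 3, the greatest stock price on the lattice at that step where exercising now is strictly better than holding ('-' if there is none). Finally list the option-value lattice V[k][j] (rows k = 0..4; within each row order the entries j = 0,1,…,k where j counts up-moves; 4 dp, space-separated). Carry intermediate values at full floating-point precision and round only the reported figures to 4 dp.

price = 17.3515
boundary = - - 76.9757 91.0637
tree:
17.3515
25.6881 7.8967
36.5443 13.3935 1.6424
48.4528 22.4563 3.0838 0.0000
58.5189 36.5443 5.7900 0.0000 0.0000

Δt=0.11575  u=1.18302  d=0.84530  q=0.46597  discount=0.99734
step 4 (expiry): payoffs max(K−S,0) = 58.5189 36.5443 5.7900 0.0000 0.0000
step 3: (k=3,j=0): S=65.0672, (K−S)⁺=48.4528, hold=48.1509 ⇒ V=48.4528 exercise | (k=3,j=1): S=91.0637, (K−S)⁺=22.4563, hold=22.1545 ⇒ V=22.4563 exercise | (k=3,j=2): S=127.4465, (K−S)⁺=0.0000, hold=3.0838 ⇒ V=3.0838 continue | (k=3,j=3): S=178.3655, (K−S)⁺=0.0000, hold=0.0000 ⇒ V=0.0000 continue  boundary S*=91.0637
step 2: (k=2,j=0): S=76.9757, (K−S)⁺=36.5443, hold=36.2424 ⇒ V=36.5443 exercise | (k=2,j=1): S=107.7300, (K−S)⁺=5.7900, hold=13.3935 ⇒ V=13.3935 continue | (k=2,j=2): S=150.7716, (K−S)⁺=0.0000, hold=1.6424 ⇒ V=1.6424 continue  boundary S*=76.9757
step 1: (k=1,j=0): S=91.0637, (K−S)⁺=22.4563, hold=25.6881 ⇒ V=25.6881 continue | (k=1,j=1): S=127.4465, (K−S)⁺=0.0000, hold=7.8967 ⇒ V=7.8967 continue  boundary S*=-
step 0: (k=0,j=0): S=107.7300, (K−S)⁺=5.7900, hold=17.3515 ⇒ V=17.3515 continue  boundary S*=-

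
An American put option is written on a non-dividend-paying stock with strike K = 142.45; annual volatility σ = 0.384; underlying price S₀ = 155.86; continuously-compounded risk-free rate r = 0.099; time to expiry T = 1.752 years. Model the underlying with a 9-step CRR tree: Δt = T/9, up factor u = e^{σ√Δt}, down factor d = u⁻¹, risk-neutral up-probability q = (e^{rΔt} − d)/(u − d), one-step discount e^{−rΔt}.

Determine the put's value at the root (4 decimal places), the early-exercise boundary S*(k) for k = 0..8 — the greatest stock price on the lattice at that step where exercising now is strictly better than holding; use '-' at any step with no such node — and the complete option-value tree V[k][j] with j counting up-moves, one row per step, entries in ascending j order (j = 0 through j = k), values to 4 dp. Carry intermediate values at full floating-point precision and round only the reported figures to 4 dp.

Δt=0.19467, u=1.18462, d=0.84415, q=0.51490, disc=e^(-rΔt)=0.98091
k=9 terminal: V=max(K-S,0) → 108.5256 94.8428 75.6412 48.6951 10.8807 0.0000 0.0000 0.0000 0.0000 0.0000
k=8: j=0 S=40.1876 intr=102.2624 cont=99.5433 V=102.2624[EX]; j=1 S=56.3966 intr=86.0534 cont=83.3344 V=86.0534[EX]; j=2 S=79.1432 intr=63.3068 cont=60.5878 V=63.3068[EX]; j=3 S=111.0642 intr=31.3858 cont=28.6668 V=31.3858[EX]; j=4 S=155.8600 intr=0.0000 cont=5.1775 V=5.1775[hold]; j=5 S=218.7234 intr=0.0000 cont=0.0000 V=0.0000[hold]; j=6 S=306.9416 intr=0.0000 cont=0.0000 V=0.0000[hold]; j=7 S=430.7410 intr=0.0000 cont=0.0000 V=0.0000[hold]; j=8 S=604.4728 intr=0.0000 cont=0.0000 V=0.0000[hold]  S*(8)=111.0642
k=7: j=0 S=47.6072 intr=94.8428 cont=92.1238 V=94.8428[EX]; j=1 S=66.8088 intr=75.6412 cont=72.9222 V=75.6412[EX]; j=2 S=93.7549 intr=48.6951 cont=45.9761 V=48.6951[EX]; j=3 S=131.5693 intr=10.8807 cont=17.5497 V=17.5497[hold]; j=4 S=184.6354 intr=0.0000 cont=2.4637 V=2.4637[hold]; j=5 S=259.1048 intr=0.0000 cont=0.0000 V=0.0000[hold]; j=6 S=363.6101 intr=0.0000 cont=0.0000 V=0.0000[hold]; j=7 S=510.2659 intr=0.0000 cont=0.0000 V=0.0000[hold]  S*(7)=93.7549
k=6: j=0 S=56.3966 intr=86.0534 cont=83.3344 V=86.0534[EX]; j=1 S=79.1432 intr=63.3068 cont=60.5878 V=63.3068[EX]; j=2 S=111.0642 intr=31.3858 cont=32.0351 V=32.0351[hold]; j=3 S=155.8600 intr=0.0000 cont=9.5953 V=9.5953[hold]; j=4 S=218.7234 intr=0.0000 cont=1.1723 V=1.1723[hold]; j=5 S=306.9416 intr=0.0000 cont=0.0000 V=0.0000[hold]; j=6 S=430.7410 intr=0.0000 cont=0.0000 V=0.0000[hold]  S*(6)=79.1432
k=5: j=0 S=66.8088 intr=75.6412 cont=72.9222 V=75.6412[EX]; j=1 S=93.7549 intr=48.6951 cont=46.3040 V=48.6951[EX]; j=2 S=131.5693 intr=10.8807 cont=20.0899 V=20.0899[hold]; j=3 S=184.6354 intr=0.0000 cont=5.1579 V=5.1579[hold]; j=4 S=259.1048 intr=0.0000 cont=0.5578 V=0.5578[hold]; j=5 S=363.6101 intr=0.0000 cont=0.0000 V=0.0000[hold]  S*(5)=93.7549
k=4: j=0 S=79.1432 intr=63.3068 cont=60.5878 V=63.3068[EX]; j=1 S=111.0642 intr=31.3858 cont=33.3181 V=33.3181[hold]; j=2 S=155.8600 intr=0.0000 cont=12.1648 V=12.1648[hold]; j=3 S=218.7234 intr=0.0000 cont=2.7361 V=2.7361[hold]; j=4 S=306.9416 intr=0.0000 cont=0.2654 V=0.2654[hold]  S*(4)=79.1432
k=3: j=0 S=93.7549 intr=48.6951 cont=46.9520 V=48.6951[EX]; j=1 S=131.5693 intr=10.8807 cont=21.9982 V=21.9982[hold]; j=2 S=184.6354 intr=0.0000 cont=7.1705 V=7.1705[hold]; j=3 S=259.1048 intr=0.0000 cont=1.4360 V=1.4360[hold]  S*(3)=93.7549
k=2: j=0 S=111.0642 intr=31.3858 cont=34.2819 V=34.2819[hold]; j=1 S=155.8600 intr=0.0000 cont=14.0893 V=14.0893[hold]; j=2 S=218.7234 intr=0.0000 cont=4.1373 V=4.1373[hold]  S*(2)=-
k=1: j=0 S=131.5693 intr=10.8807 cont=23.4289 V=23.4289[hold]; j=1 S=184.6354 intr=0.0000 cont=8.7939 V=8.7939[hold]  S*(1)=-
k=0: j=0 S=155.8600 intr=0.0000 cont=15.5900 V=15.5900[hold]  S*(0)=-

price = 15.5900
boundary = - - - 93.7549 79.1432 93.7549 79.1432 93.7549 111.0642
tree:
15.5900
23.4289 8.7939
34.2819 14.0893 4.1373
48.6951 21.9982 7.1705 1.4360
63.3068 33.3181 12.1648 2.7361 0.2654
75.6412 48.6951 20.0899 5.1579 0.5578 0.0000
86.0534 63.3068 32.0351 9.5953 1.1723 0.0000 0.0000
94.8428 75.6412 48.6951 17.5497 2.4637 0.0000 0.0000 0.0000
102.2624 86.0534 63.3068 31.3858 5.1775 0.0000 0.0000 0.0000 0.0000
108.5256 94.8428 75.6412 48.6951 10.8807 0.0000 0.0000 0.0000 0.0000 0.0000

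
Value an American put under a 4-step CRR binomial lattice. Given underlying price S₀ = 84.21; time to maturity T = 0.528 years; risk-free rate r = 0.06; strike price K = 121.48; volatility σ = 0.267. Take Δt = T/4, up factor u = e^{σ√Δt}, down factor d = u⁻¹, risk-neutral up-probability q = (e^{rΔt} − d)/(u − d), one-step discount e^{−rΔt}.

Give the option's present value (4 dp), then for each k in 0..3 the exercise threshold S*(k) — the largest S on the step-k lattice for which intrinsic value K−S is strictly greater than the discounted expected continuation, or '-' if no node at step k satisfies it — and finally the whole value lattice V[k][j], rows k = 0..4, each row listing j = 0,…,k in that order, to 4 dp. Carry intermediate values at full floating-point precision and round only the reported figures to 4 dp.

params: Δt=0.13200 u=1.10187 d=0.90755 q=0.51669 e^(-rΔt)=0.99211
t_4 payoffs: 64.3522 52.1206 37.2700 19.2397 0.0000
t_3: node(3,0) S=62.9472 payoff=58.5328 vs cont=57.5745 → 58.5328 [stop]  node(3,1) S=76.4248 payoff=45.0552 vs cont=44.0968 → 45.0552 [stop]  node(3,2) S=92.7882 payoff=28.6918 vs cont=27.7335 → 28.6918 [stop]  node(3,3) S=112.6552 payoff=8.8248 vs cont=9.2254 → 9.2254 [wait]  ⇒ S*(3)=92.7882
t_2: node(2,0) S=69.3594 payoff=52.1206 vs cont=51.1623 → 52.1206 [stop]  node(2,1) S=84.2100 payoff=37.2700 vs cont=36.3117 → 37.2700 [stop]  node(2,2) S=102.2403 payoff=19.2397 vs cont=18.4868 → 19.2397 [stop]  ⇒ S*(2)=102.2403
t_1: node(1,0) S=76.4248 payoff=45.0552 vs cont=44.0968 → 45.0552 [stop]  node(1,1) S=92.7882 payoff=28.6918 vs cont=27.7335 → 28.6918 [stop]  ⇒ S*(1)=92.7882
t_0: node(0,0) S=84.2100 payoff=37.2700 vs cont=36.3117 → 37.2700 [stop]  ⇒ S*(0)=84.2100

price = 37.2700
boundary = 84.2100 92.7882 102.2403 92.7882
tree:
37.2700
45.0552 28.6918
52.1206 37.2700 19.2397
58.5328 45.0552 28.6918 9.2254
64.3522 52.1206 37.2700 19.2397 0.0000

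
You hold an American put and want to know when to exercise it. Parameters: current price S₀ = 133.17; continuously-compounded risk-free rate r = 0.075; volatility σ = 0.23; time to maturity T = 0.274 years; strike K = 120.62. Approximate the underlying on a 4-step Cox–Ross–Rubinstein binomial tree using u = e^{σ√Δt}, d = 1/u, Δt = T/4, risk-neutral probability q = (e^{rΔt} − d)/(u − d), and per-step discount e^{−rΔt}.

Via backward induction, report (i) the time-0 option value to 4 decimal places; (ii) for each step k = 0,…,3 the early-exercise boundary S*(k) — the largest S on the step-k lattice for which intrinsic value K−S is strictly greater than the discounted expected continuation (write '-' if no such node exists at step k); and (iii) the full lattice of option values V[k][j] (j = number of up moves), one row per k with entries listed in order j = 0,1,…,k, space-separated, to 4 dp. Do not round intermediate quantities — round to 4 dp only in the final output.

price = 1.3981
boundary = - - - 111.1673
tree:
1.3981
2.6793 0.2651
5.0719 0.5641 0.0000
9.4527 1.2006 0.0000 0.0000
15.9472 2.5553 0.0000 0.0000 0.0000

Δt=0.06850  u=1.06205  d=0.94158  q=0.52771  discount=0.99488
step 4 (expiry): payoffs max(K−S,0) = 15.9472 2.5553 0.0000 0.0000 0.0000
step 3: (k=3,j=0): S=111.1673, (K−S)⁺=9.4527, hold=8.8346 ⇒ V=9.4527 exercise | (k=3,j=1): S=125.3901, (K−S)⁺=0.0000, hold=1.2006 ⇒ V=1.2006 continue | (k=3,j=2): S=141.4326, (K−S)⁺=0.0000, hold=0.0000 ⇒ V=0.0000 continue | (k=3,j=3): S=159.5276, (K−S)⁺=0.0000, hold=0.0000 ⇒ V=0.0000 continue  boundary S*=111.1673
step 2: (k=2,j=0): S=118.0647, (K−S)⁺=2.5553, hold=5.0719 ⇒ V=5.0719 continue | (k=2,j=1): S=133.1700, (K−S)⁺=0.0000, hold=0.5641 ⇒ V=0.5641 continue | (k=2,j=2): S=150.2079, (K−S)⁺=0.0000, hold=0.0000 ⇒ V=0.0000 continue  boundary S*=-
step 1: (k=1,j=0): S=125.3901, (K−S)⁺=0.0000, hold=2.6793 ⇒ V=2.6793 continue | (k=1,j=1): S=141.4326, (K−S)⁺=0.0000, hold=0.2651 ⇒ V=0.2651 continue  boundary S*=-
step 0: (k=0,j=0): S=133.1700, (K−S)⁺=0.0000, hold=1.3981 ⇒ V=1.3981 continue  boundary S*=-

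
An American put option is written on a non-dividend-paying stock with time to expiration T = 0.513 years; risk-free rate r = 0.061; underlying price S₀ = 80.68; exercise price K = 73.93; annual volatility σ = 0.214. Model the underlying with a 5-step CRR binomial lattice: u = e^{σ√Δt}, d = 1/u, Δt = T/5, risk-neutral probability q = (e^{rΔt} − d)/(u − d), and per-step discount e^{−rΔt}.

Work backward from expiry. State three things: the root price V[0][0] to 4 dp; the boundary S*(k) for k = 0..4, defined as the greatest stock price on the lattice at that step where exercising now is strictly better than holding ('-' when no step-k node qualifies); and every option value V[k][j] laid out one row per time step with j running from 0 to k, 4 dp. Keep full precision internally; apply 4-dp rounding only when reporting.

Δt=0.10260, u=1.07095, d=0.93375, q=0.52863, disc=e^(-rΔt)=0.99376
k=5 terminal: V=max(K-S,0) → 16.6612 8.2463 0.0000 0.0000 0.0000 0.0000
k=4: j=0 S=61.3321 intr=12.5979 cont=12.1366 V=12.5979[EX]; j=1 S=70.3440 intr=3.5860 cont=3.8628 V=3.8628[hold]; j=2 S=80.6800 intr=0.0000 cont=0.0000 V=0.0000[hold]; j=3 S=92.5348 intr=0.0000 cont=0.0000 V=0.0000[hold]; j=4 S=106.1314 intr=0.0000 cont=0.0000 V=0.0000[hold]  S*(4)=61.3321
k=3: j=0 S=65.6837 intr=8.2463 cont=7.9305 V=8.2463[EX]; j=1 S=75.3349 intr=0.0000 cont=1.8095 V=1.8095[hold]; j=2 S=86.4043 intr=0.0000 cont=0.0000 V=0.0000[hold]; j=3 S=99.1002 intr=0.0000 cont=0.0000 V=0.0000[hold]  S*(3)=65.6837
k=2: j=0 S=70.3440 intr=3.5860 cont=4.8134 V=4.8134[hold]; j=1 S=80.6800 intr=0.0000 cont=0.8476 V=0.8476[hold]; j=2 S=92.5348 intr=0.0000 cont=0.0000 V=0.0000[hold]  S*(2)=-
k=1: j=0 S=75.3349 intr=0.0000 cont=2.7000 V=2.7000[hold]; j=1 S=86.4043 intr=0.0000 cont=0.3970 V=0.3970[hold]  S*(1)=-
k=0: j=0 S=80.6800 intr=0.0000 cont=1.4733 V=1.4733[hold]  S*(0)=-

price = 1.4733
boundary = - - - 65.6837 61.3321
tree:
1.4733
2.7000 0.3970
4.8134 0.8476 0.0000
8.2463 1.8095 0.0000 0.0000
12.5979 3.8628 0.0000 0.0000 0.0000
16.6612 8.2463 0.0000 0.0000 0.0000 0.0000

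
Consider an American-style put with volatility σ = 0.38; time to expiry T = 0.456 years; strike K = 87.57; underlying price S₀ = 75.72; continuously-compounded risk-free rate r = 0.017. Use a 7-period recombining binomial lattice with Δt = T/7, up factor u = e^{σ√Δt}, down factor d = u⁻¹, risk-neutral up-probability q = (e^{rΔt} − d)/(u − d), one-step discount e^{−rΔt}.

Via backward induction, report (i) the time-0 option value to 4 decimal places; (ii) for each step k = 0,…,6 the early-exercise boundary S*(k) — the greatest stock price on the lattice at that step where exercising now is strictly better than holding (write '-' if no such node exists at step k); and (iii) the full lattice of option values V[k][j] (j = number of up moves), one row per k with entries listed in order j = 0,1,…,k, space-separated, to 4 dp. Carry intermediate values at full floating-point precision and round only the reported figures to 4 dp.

Δt=0.06514  u=1.10185  d=0.90757  q=0.48148  discount=0.99889
step 7 (expiry): payoffs max(K−S,0) = 49.1673 40.9466 30.9660 18.8490 4.1382 0.0000 0.0000 0.0000
step 6: (k=6,j=0): S=42.3139, (K−S)⁺=45.2561, hold=45.1592 ⇒ V=45.2561 exercise | (k=6,j=1): S=51.3719, (K−S)⁺=36.1981, hold=36.1012 ⇒ V=36.1981 exercise | (k=6,j=2): S=62.3689, (K−S)⁺=25.2011, hold=25.1042 ⇒ V=25.2011 exercise | (k=6,j=3): S=75.7200, (K−S)⁺=11.8500, hold=11.7531 ⇒ V=11.8500 exercise | (k=6,j=4): S=91.9291, (K−S)⁺=0.0000, hold=2.1434 ⇒ V=2.1434 continue | (k=6,j=5): S=111.6081, (K−S)⁺=0.0000, hold=0.0000 ⇒ V=0.0000 continue | (k=6,j=6): S=135.4996, (K−S)⁺=0.0000, hold=0.0000 ⇒ V=0.0000 continue  boundary S*=75.7200
step 5: (k=5,j=0): S=46.6234, (K−S)⁺=40.9466, hold=40.8496 ⇒ V=40.9466 exercise | (k=5,j=1): S=56.6040, (K−S)⁺=30.9660, hold=30.8691 ⇒ V=30.9660 exercise | (k=5,j=2): S=68.7210, (K−S)⁺=18.8490, hold=18.7521 ⇒ V=18.8490 exercise | (k=5,j=3): S=83.4318, (K−S)⁺=4.1382, hold=7.1685 ⇒ V=7.1685 continue | (k=5,j=4): S=101.2918, (K−S)⁺=0.0000, hold=1.1102 ⇒ V=1.1102 continue | (k=5,j=5): S=122.9750, (K−S)⁺=0.0000, hold=0.0000 ⇒ V=0.0000 continue  boundary S*=68.7210
step 4: (k=4,j=0): S=51.3719, (K−S)⁺=36.1981, hold=36.1012 ⇒ V=36.1981 exercise | (k=4,j=1): S=62.3689, (K−S)⁺=25.2011, hold=25.1042 ⇒ V=25.2011 exercise | (k=4,j=2): S=75.7200, (K−S)⁺=11.8500, hold=13.2105 ⇒ V=13.2105 continue | (k=4,j=3): S=91.9291, (K−S)⁺=0.0000, hold=4.2469 ⇒ V=4.2469 continue | (k=4,j=4): S=111.6081, (K−S)⁺=0.0000, hold=0.5750 ⇒ V=0.5750 continue  boundary S*=62.3689
step 3: (k=3,j=0): S=56.6040, (K−S)⁺=30.9660, hold=30.8691 ⇒ V=30.9660 exercise | (k=3,j=1): S=68.7210, (K−S)⁺=18.8490, hold=19.4064 ⇒ V=19.4064 continue | (k=3,j=2): S=83.4318, (K−S)⁺=4.1382, hold=8.8849 ⇒ V=8.8849 continue | (k=3,j=3): S=101.2918, (K−S)⁺=0.0000, hold=2.4762 ⇒ V=2.4762 continue  boundary S*=56.6040
step 2: (k=2,j=0): S=62.3689, (K−S)⁺=25.2011, hold=25.3723 ⇒ V=25.3723 continue | (k=2,j=1): S=75.7200, (K−S)⁺=11.8500, hold=14.3247 ⇒ V=14.3247 continue | (k=2,j=2): S=91.9291, (K−S)⁺=0.0000, hold=5.7929 ⇒ V=5.7929 continue  boundary S*=-
step 1: (k=1,j=0): S=68.7210, (K−S)⁺=18.8490, hold=20.0309 ⇒ V=20.0309 continue | (k=1,j=1): S=83.4318, (K−S)⁺=4.1382, hold=10.2055 ⇒ V=10.2055 continue  boundary S*=-
step 0: (k=0,j=0): S=75.7200, (K−S)⁺=11.8500, hold=15.2833 ⇒ V=15.2833 continue  boundary S*=-

price = 15.2833
boundary = - - - 56.6040 62.3689 68.7210 75.7200
tree:
15.2833
20.0309 10.2055
25.3723 14.3247 5.7929
30.9660 19.4064 8.8849 2.4762
36.1981 25.2011 13.2105 4.2469 0.5750
40.9466 30.9660 18.8490 7.1685 1.1102 0.0000
45.2561 36.1981 25.2011 11.8500 2.1434 0.0000 0.0000
49.1673 40.9466 30.9660 18.8490 4.1382 0.0000 0.0000 0.0000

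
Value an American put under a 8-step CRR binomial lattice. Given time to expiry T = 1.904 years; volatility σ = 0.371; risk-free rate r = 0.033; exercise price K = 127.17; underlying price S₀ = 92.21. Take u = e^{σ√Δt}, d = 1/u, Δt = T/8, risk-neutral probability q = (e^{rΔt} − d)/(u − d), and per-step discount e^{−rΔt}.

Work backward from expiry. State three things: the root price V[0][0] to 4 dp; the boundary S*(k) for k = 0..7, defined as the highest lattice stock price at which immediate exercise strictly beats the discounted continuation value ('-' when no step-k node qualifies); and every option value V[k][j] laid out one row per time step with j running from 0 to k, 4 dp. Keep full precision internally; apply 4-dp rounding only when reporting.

params: Δt=0.23800 u=1.19841 d=0.83444 q=0.47654 e^(-rΔt)=0.99218
t_8 payoffs: 105.4958 96.0420 82.4645 62.9649 34.9600 0.0000 0.0000 0.0000 0.0000
t_7: node(7,0) S=25.9745 payoff=101.1955 vs cont=100.2006 → 101.1955 [stop]  node(7,1) S=37.3041 payoff=89.8659 vs cont=88.8711 → 89.8659 [stop]  node(7,2) S=53.5753 payoff=73.5947 vs cont=72.5998 → 73.5947 [stop]  node(7,3) S=76.9438 payoff=50.2262 vs cont=49.2313 → 50.2262 [stop]  node(7,4) S=110.5051 payoff=16.6649 vs cont=18.1570 → 18.1570 [wait]  node(7,5) S=158.7052 payoff=0.0000 vs cont=0.0000 → 0.0000 [wait]  node(7,6) S=227.9292 payoff=0.0000 vs cont=0.0000 → 0.0000 [wait]  node(7,7) S=327.3472 payoff=0.0000 vs cont=0.0000 → 0.0000 [wait]  ⇒ S*(7)=76.9438
t_6: node(6,0) S=31.1280 payoff=96.0420 vs cont=95.0471 → 96.0420 [stop]  node(6,1) S=44.7055 payoff=82.4645 vs cont=81.4697 → 82.4645 [stop]  node(6,2) S=64.2051 payoff=62.9649 vs cont=61.9701 → 62.9649 [stop]  node(6,3) S=92.2100 payoff=34.9600 vs cont=34.6706 → 34.9600 [stop]  node(6,4) S=132.4301 payoff=0.0000 vs cont=9.4302 → 9.4302 [wait]  node(6,5) S=190.1934 payoff=0.0000 vs cont=0.0000 → 0.0000 [wait]  node(6,6) S=273.1519 payoff=0.0000 vs cont=0.0000 → 0.0000 [wait]  ⇒ S*(6)=92.2100
t_5: node(5,0) S=37.3041 payoff=89.8659 vs cont=88.8711 → 89.8659 [stop]  node(5,1) S=53.5753 payoff=73.5947 vs cont=72.5998 → 73.5947 [stop]  node(5,2) S=76.9438 payoff=50.2262 vs cont=49.2313 → 50.2262 [stop]  node(5,3) S=110.5051 payoff=16.6649 vs cont=22.6157 → 22.6157 [wait]  node(5,4) S=158.7052 payoff=0.0000 vs cont=4.8977 → 4.8977 [wait]  node(5,5) S=227.9292 payoff=0.0000 vs cont=0.0000 → 0.0000 [wait]  ⇒ S*(5)=76.9438
t_4: node(4,0) S=44.7055 payoff=82.4645 vs cont=81.4697 → 82.4645 [stop]  node(4,1) S=64.2051 payoff=62.9649 vs cont=61.9701 → 62.9649 [stop]  node(4,2) S=92.2100 payoff=34.9600 vs cont=36.7787 → 36.7787 [wait]  node(4,3) S=132.4301 payoff=0.0000 vs cont=14.0615 → 14.0615 [wait]  node(4,4) S=190.1934 payoff=0.0000 vs cont=2.5437 → 2.5437 [wait]  ⇒ S*(4)=64.2051
t_3: node(3,0) S=53.5753 payoff=73.5947 vs cont=72.5998 → 73.5947 [stop]  node(3,1) S=76.9438 payoff=50.2262 vs cont=50.0912 → 50.2262 [stop]  node(3,2) S=110.5051 payoff=16.6649 vs cont=25.7501 → 25.7501 [wait]  node(3,3) S=158.7052 payoff=0.0000 vs cont=8.5058 → 8.5058 [wait]  ⇒ S*(3)=76.9438
t_2: node(2,0) S=64.2051 payoff=62.9649 vs cont=61.9701 → 62.9649 [stop]  node(2,1) S=92.2100 payoff=34.9600 vs cont=38.2607 → 38.2607 [wait]  node(2,2) S=132.4301 payoff=0.0000 vs cont=17.3953 → 17.3953 [wait]  ⇒ S*(2)=64.2051
t_1: node(1,0) S=76.9438 payoff=50.2262 vs cont=50.7919 → 50.7919 [wait]  node(1,1) S=110.5051 payoff=16.6649 vs cont=28.0960 → 28.0960 [wait]  ⇒ S*(1)=-
t_0: node(0,0) S=92.2100 payoff=34.9600 vs cont=39.6637 → 39.6637 [wait]  ⇒ S*(0)=-

price = 39.6637
boundary = - - 64.2051 76.9438 64.2051 76.9438 92.2100 76.9438
tree:
39.6637
50.7919 28.0960
62.9649 38.2607 17.3953
73.5947 50.2262 25.7501 8.5058
82.4645 62.9649 36.7787 14.0615 2.5437
89.8659 73.5947 50.2262 22.6157 4.8977 0.0000
96.0420 82.4645 62.9649 34.9600 9.4302 0.0000 0.0000
101.1955 89.8659 73.5947 50.2262 18.1570 0.0000 0.0000 0.0000
105.4958 96.0420 82.4645 62.9649 34.9600 0.0000 0.0000 0.0000 0.0000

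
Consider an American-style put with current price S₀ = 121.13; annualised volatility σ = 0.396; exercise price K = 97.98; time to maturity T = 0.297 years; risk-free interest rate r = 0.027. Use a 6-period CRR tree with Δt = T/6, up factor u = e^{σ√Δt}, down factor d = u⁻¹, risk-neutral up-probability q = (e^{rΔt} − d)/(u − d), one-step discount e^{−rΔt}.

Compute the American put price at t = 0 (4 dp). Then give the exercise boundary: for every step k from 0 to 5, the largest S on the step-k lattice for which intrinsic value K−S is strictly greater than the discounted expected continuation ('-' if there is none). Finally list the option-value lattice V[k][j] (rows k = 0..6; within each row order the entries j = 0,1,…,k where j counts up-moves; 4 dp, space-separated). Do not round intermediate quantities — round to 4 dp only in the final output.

price = 1.8291
boundary = - - - - - 77.9714
tree:
1.8291
3.1270 0.4591
5.2433 0.8936 0.0000
8.5644 1.7393 0.0000 0.0000
13.4749 3.3855 0.0000 0.0000 0.0000
20.0086 6.5899 0.0000 0.0000 0.0000 0.0000
26.5843 12.8273 0.0000 0.0000 0.0000 0.0000 0.0000

Δt=0.04950  u=1.09210  d=0.91567  q=0.48557  discount=0.99866
step 6 (expiry): payoffs max(K−S,0) = 26.5843 12.8273 0.0000 0.0000 0.0000 0.0000 0.0000
step 5: (k=5,j=0): S=77.9714, (K−S)⁺=20.0086, hold=19.8777 ⇒ V=20.0086 exercise | (k=5,j=1): S=92.9955, (K−S)⁺=4.9845, hold=6.5899 ⇒ V=6.5899 continue | (k=5,j=2): S=110.9145, (K−S)⁺=0.0000, hold=0.0000 ⇒ V=0.0000 continue | (k=5,j=3): S=132.2863, (K−S)⁺=0.0000, hold=0.0000 ⇒ V=0.0000 continue | (k=5,j=4): S=157.7762, (K−S)⁺=0.0000, hold=0.0000 ⇒ V=0.0000 continue | (k=5,j=5): S=188.1777, (K−S)⁺=0.0000, hold=0.0000 ⇒ V=0.0000 continue  boundary S*=77.9714
step 4: (k=4,j=0): S=85.1527, (K−S)⁺=12.8273, hold=13.4749 ⇒ V=13.4749 continue | (k=4,j=1): S=101.5606, (K−S)⁺=0.0000, hold=3.3855 ⇒ V=3.3855 continue | (k=4,j=2): S=121.1300, (K−S)⁺=0.0000, hold=0.0000 ⇒ V=0.0000 continue | (k=4,j=3): S=144.4702, (K−S)⁺=0.0000, hold=0.0000 ⇒ V=0.0000 continue | (k=4,j=4): S=172.3077, (K−S)⁺=0.0000, hold=0.0000 ⇒ V=0.0000 continue  boundary S*=-
step 3: (k=3,j=0): S=92.9955, (K−S)⁺=4.9845, hold=8.5644 ⇒ V=8.5644 continue | (k=3,j=1): S=110.9145, (K−S)⁺=0.0000, hold=1.7393 ⇒ V=1.7393 continue | (k=3,j=2): S=132.2863, (K−S)⁺=0.0000, hold=0.0000 ⇒ V=0.0000 continue | (k=3,j=3): S=157.7762, (K−S)⁺=0.0000, hold=0.0000 ⇒ V=0.0000 continue  boundary S*=-
step 2: (k=2,j=0): S=101.5606, (K−S)⁺=0.0000, hold=5.2433 ⇒ V=5.2433 continue | (k=2,j=1): S=121.1300, (K−S)⁺=0.0000, hold=0.8936 ⇒ V=0.8936 continue | (k=2,j=2): S=144.4702, (K−S)⁺=0.0000, hold=0.0000 ⇒ V=0.0000 continue  boundary S*=-
step 1: (k=1,j=0): S=110.9145, (K−S)⁺=0.0000, hold=3.1270 ⇒ V=3.1270 continue | (k=1,j=1): S=132.2863, (K−S)⁺=0.0000, hold=0.4591 ⇒ V=0.4591 continue  boundary S*=-
step 0: (k=0,j=0): S=121.1300, (K−S)⁺=0.0000, hold=1.8291 ⇒ V=1.8291 continue  boundary S*=-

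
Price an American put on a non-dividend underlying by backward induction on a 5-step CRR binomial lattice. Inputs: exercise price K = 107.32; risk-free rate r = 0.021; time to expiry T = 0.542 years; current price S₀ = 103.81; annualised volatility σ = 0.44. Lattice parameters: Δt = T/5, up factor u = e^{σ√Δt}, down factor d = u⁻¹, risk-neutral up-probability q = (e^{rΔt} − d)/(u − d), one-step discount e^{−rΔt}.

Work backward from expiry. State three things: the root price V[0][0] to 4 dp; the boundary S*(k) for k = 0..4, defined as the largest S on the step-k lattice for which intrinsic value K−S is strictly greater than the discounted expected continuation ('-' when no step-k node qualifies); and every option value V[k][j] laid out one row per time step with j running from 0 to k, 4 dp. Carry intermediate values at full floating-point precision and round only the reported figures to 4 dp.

Δt=0.10840  u=1.15588  d=0.86514  q=0.47169  discount=0.99773
step 5 (expiry): payoffs max(K−S,0) = 57.0086 40.1005 17.5100 0.0000 0.0000 0.0000
step 4: (k=4,j=0): S=58.1541, (K−S)⁺=49.1659, hold=48.9218 ⇒ V=49.1659 exercise | (k=4,j=1): S=77.6980, (K−S)⁺=29.6220, hold=29.3780 ⇒ V=29.6220 exercise | (k=4,j=2): S=103.8100, (K−S)⁺=3.5100, hold=9.2298 ⇒ V=9.2298 continue | (k=4,j=3): S=138.6974, (K−S)⁺=0.0000, hold=0.0000 ⇒ V=0.0000 continue | (k=4,j=4): S=185.3095, (K−S)⁺=0.0000, hold=0.0000 ⇒ V=0.0000 continue  boundary S*=77.6980
step 3: (k=3,j=0): S=67.2195, (K−S)⁺=40.1005, hold=39.8565 ⇒ V=40.1005 exercise | (k=3,j=1): S=89.8100, (K−S)⁺=17.5100, hold=19.9578 ⇒ V=19.9578 continue | (k=3,j=2): S=119.9924, (K−S)⁺=0.0000, hold=4.8651 ⇒ V=4.8651 continue | (k=3,j=3): S=160.3183, (K−S)⁺=0.0000, hold=0.0000 ⇒ V=0.0000 continue  boundary S*=67.2195
step 2: (k=2,j=0): S=77.6980, (K−S)⁺=29.6220, hold=30.5299 ⇒ V=30.5299 continue | (k=2,j=1): S=103.8100, (K−S)⁺=3.5100, hold=12.8096 ⇒ V=12.8096 continue | (k=2,j=2): S=138.6974, (K−S)⁺=0.0000, hold=2.5645 ⇒ V=2.5645 continue  boundary S*=-
step 1: (k=1,j=0): S=89.8100, (K−S)⁺=17.5100, hold=22.1211 ⇒ V=22.1211 continue | (k=1,j=1): S=119.9924, (K−S)⁺=0.0000, hold=7.9590 ⇒ V=7.9590 continue  boundary S*=-
step 0: (k=0,j=0): S=103.8100, (K−S)⁺=3.5100, hold=15.4059 ⇒ V=15.4059 continue  boundary S*=-

price = 15.4059
boundary = - - - 67.2195 77.6980
tree:
15.4059
22.1211 7.9590
30.5299 12.8096 2.5645
40.1005 19.9578 4.8651 0.0000
49.1659 29.6220 9.2298 0.0000 0.0000
57.0086 40.1005 17.5100 0.0000 0.0000 0.0000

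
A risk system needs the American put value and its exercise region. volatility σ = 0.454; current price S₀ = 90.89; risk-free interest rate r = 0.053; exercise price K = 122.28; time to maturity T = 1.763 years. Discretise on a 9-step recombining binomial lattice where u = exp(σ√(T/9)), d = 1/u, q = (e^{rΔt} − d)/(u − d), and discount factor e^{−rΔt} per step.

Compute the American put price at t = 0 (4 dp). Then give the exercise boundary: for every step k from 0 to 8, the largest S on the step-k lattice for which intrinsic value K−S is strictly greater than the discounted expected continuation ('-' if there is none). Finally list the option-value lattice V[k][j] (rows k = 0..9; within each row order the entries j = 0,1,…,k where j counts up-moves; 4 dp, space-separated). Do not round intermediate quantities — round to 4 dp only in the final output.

Δt=0.19589  u=1.22255  d=0.81796  q=0.47573  discount=0.98967
step 9 (expiry): payoffs max(K−S,0) = 107.3822 100.0134 88.9998 72.5386 47.9353 11.1626 0.0000 0.0000 0.0000 0.0000
step 8: (k=8,j=0): S=18.2133, (K−S)⁺=104.0667, hold=102.8038 ⇒ V=104.0667 exercise | (k=8,j=1): S=27.2220, (K−S)⁺=95.0580, hold=93.7950 ⇒ V=95.0580 exercise | (k=8,j=2): S=40.6867, (K−S)⁺=81.5933, hold=80.3304 ⇒ V=81.5933 exercise | (k=8,j=3): S=60.8113, (K−S)⁺=61.4687, hold=60.2058 ⇒ V=61.4687 exercise | (k=8,j=4): S=90.8900, (K−S)⁺=31.3900, hold=30.1270 ⇒ V=31.3900 exercise | (k=8,j=5): S=135.8464, (K−S)⁺=0.0000, hold=5.7918 ⇒ V=5.7918 continue | (k=8,j=6): S=203.0393, (K−S)⁺=0.0000, hold=0.0000 ⇒ V=0.0000 continue | (k=8,j=7): S=303.4674, (K−S)⁺=0.0000, hold=0.0000 ⇒ V=0.0000 continue | (k=8,j=8): S=453.5698, (K−S)⁺=0.0000, hold=0.0000 ⇒ V=0.0000 continue  boundary S*=90.8900
step 7: (k=7,j=0): S=22.2666, (K−S)⁺=100.0134, hold=98.7504 ⇒ V=100.0134 exercise | (k=7,j=1): S=33.2802, (K−S)⁺=88.9998, hold=87.7368 ⇒ V=88.9998 exercise | (k=7,j=2): S=49.7414, (K−S)⁺=72.5386, hold=71.2756 ⇒ V=72.5386 exercise | (k=7,j=3): S=74.3447, (K−S)⁺=47.9353, hold=46.6723 ⇒ V=47.9353 exercise | (k=7,j=4): S=111.1174, (K−S)⁺=11.1626, hold=19.0138 ⇒ V=19.0138 continue | (k=7,j=5): S=166.0788, (K−S)⁺=0.0000, hold=3.0051 ⇒ V=3.0051 continue | (k=7,j=6): S=248.2253, (K−S)⁺=0.0000, hold=0.0000 ⇒ V=0.0000 continue | (k=7,j=7): S=371.0036, (K−S)⁺=0.0000, hold=0.0000 ⇒ V=0.0000 continue  boundary S*=74.3447
step 6: (k=6,j=0): S=27.2220, (K−S)⁺=95.0580, hold=93.7950 ⇒ V=95.0580 exercise | (k=6,j=1): S=40.6867, (K−S)⁺=81.5933, hold=80.3304 ⇒ V=81.5933 exercise | (k=6,j=2): S=60.8113, (K−S)⁺=61.4687, hold=60.2058 ⇒ V=61.4687 exercise | (k=6,j=3): S=90.8900, (K−S)⁺=31.3900, hold=33.8235 ⇒ V=33.8235 continue | (k=6,j=4): S=135.8464, (K−S)⁺=0.0000, hold=11.2803 ⇒ V=11.2803 continue | (k=6,j=5): S=203.0393, (K−S)⁺=0.0000, hold=1.5592 ⇒ V=1.5592 continue | (k=6,j=6): S=303.4674, (K−S)⁺=0.0000, hold=0.0000 ⇒ V=0.0000 continue  boundary S*=60.8113
step 5: (k=5,j=0): S=33.2802, (K−S)⁺=88.9998, hold=87.7368 ⇒ V=88.9998 exercise | (k=5,j=1): S=49.7414, (K−S)⁺=72.5386, hold=71.2756 ⇒ V=72.5386 exercise | (k=5,j=2): S=74.3447, (K−S)⁺=47.9353, hold=47.8181 ⇒ V=47.9353 exercise | (k=5,j=3): S=111.1174, (K−S)⁺=11.1626, hold=22.8604 ⇒ V=22.8604 continue | (k=5,j=4): S=166.0788, (K−S)⁺=0.0000, hold=6.5869 ⇒ V=6.5869 continue | (k=5,j=5): S=248.2253, (K−S)⁺=0.0000, hold=0.8090 ⇒ V=0.8090 continue  boundary S*=74.3447
step 4: (k=4,j=0): S=40.6867, (K−S)⁺=81.5933, hold=80.3304 ⇒ V=81.5933 exercise | (k=4,j=1): S=60.8113, (K−S)⁺=61.4687, hold=60.2058 ⇒ V=61.4687 exercise | (k=4,j=2): S=90.8900, (K−S)⁺=31.3900, hold=35.6346 ⇒ V=35.6346 continue | (k=4,j=3): S=135.8464, (K−S)⁺=0.0000, hold=14.9625 ⇒ V=14.9625 continue | (k=4,j=4): S=203.0393, (K−S)⁺=0.0000, hold=3.7986 ⇒ V=3.7986 continue  boundary S*=60.8113
step 3: (k=3,j=0): S=49.7414, (K−S)⁺=72.5386, hold=71.2756 ⇒ V=72.5386 exercise | (k=3,j=1): S=74.3447, (K−S)⁺=47.9353, hold=48.6707 ⇒ V=48.6707 continue | (k=3,j=2): S=111.1174, (K−S)⁺=11.1626, hold=25.5338 ⇒ V=25.5338 continue | (k=3,j=3): S=166.0788, (K−S)⁺=0.0000, hold=9.5518 ⇒ V=9.5518 continue  boundary S*=49.7414
step 2: (k=2,j=0): S=60.8113, (K−S)⁺=61.4687, hold=60.5520 ⇒ V=61.4687 exercise | (k=2,j=1): S=90.8900, (K−S)⁺=31.3900, hold=37.2748 ⇒ V=37.2748 continue | (k=2,j=2): S=135.8464, (K−S)⁺=0.0000, hold=17.7455 ⇒ V=17.7455 continue  boundary S*=60.8113
step 1: (k=1,j=0): S=74.3447, (K−S)⁺=47.9353, hold=49.4430 ⇒ V=49.4430 continue | (k=1,j=1): S=111.1174, (K−S)⁺=11.1626, hold=27.6951 ⇒ V=27.6951 continue  boundary S*=-
step 0: (k=0,j=0): S=90.8900, (K−S)⁺=31.3900, hold=38.6931 ⇒ V=38.6931 continue  boundary S*=-

price = 38.6931
boundary = - - 60.8113 49.7414 60.8113 74.3447 60.8113 74.3447 90.8900
tree:
38.6931
49.4430 27.6951
61.4687 37.2748 17.7455
72.5386 48.6707 25.5338 9.5518
81.5933 61.4687 35.6346 14.9625 3.7986
88.9998 72.5386 47.9353 22.8604 6.5869 0.8090
95.0580 81.5933 61.4687 33.8235 11.2803 1.5592 0.0000
100.0134 88.9998 72.5386 47.9353 19.0138 3.0051 0.0000 0.0000
104.0667 95.0580 81.5933 61.4687 31.3900 5.7918 0.0000 0.0000 0.0000
107.3822 100.0134 88.9998 72.5386 47.9353 11.1626 0.0000 0.0000 0.0000 0.0000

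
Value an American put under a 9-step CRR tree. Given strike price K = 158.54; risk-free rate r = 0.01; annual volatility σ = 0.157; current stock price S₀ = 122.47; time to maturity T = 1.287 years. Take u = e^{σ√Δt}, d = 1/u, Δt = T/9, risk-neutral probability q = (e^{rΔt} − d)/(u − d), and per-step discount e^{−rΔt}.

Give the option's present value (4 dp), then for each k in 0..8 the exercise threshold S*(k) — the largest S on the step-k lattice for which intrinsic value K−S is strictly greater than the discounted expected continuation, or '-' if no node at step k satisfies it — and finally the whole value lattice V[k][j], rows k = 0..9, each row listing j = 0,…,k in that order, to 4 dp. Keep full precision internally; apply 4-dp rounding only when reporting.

price = 36.1387
boundary = - 115.4106 122.4700 115.4106 122.4700 129.9612 122.4700 129.9612 137.9107
tree:
36.1387
43.1294 29.1734
49.7819 36.0700 22.2832
56.0510 43.1294 28.8430 15.7137
61.9586 49.7819 36.0700 21.6179 9.7885
67.5258 56.0510 43.1294 28.5788 14.6410 4.9096
72.7720 61.9586 49.7819 36.0700 21.0003 8.2524 1.5433
77.7159 67.5258 56.0510 43.1294 28.5788 13.3971 3.0738 0.0000
82.3747 72.7720 61.9586 49.7819 36.0700 20.6293 6.1221 0.0000 0.0000
86.7651 77.7159 67.5258 56.0510 43.1294 28.5788 12.1936 0.0000 0.0000 0.0000

Δt=0.14300  u=1.06117  d=0.94236  q=0.49721  discount=0.99857
step 9 (expiry): payoffs max(K−S,0) = 86.7651 77.7159 67.5258 56.0510 43.1294 28.5788 12.1936 0.0000 0.0000 0.0000
step 8: (k=8,j=0): S=76.1653, (K−S)⁺=82.3747, hold=82.1482 ⇒ V=82.3747 exercise | (k=8,j=1): S=85.7680, (K−S)⁺=72.7720, hold=72.5455 ⇒ V=72.7720 exercise | (k=8,j=2): S=96.5814, (K−S)⁺=61.9586, hold=61.7321 ⇒ V=61.9586 exercise | (k=8,j=3): S=108.7581, (K−S)⁺=49.7819, hold=49.5554 ⇒ V=49.7819 exercise | (k=8,j=4): S=122.4700, (K−S)⁺=36.0700, hold=35.8434 ⇒ V=36.0700 exercise | (k=8,j=5): S=137.9107, (K−S)⁺=20.6293, hold=20.4028 ⇒ V=20.6293 exercise | (k=8,j=6): S=155.2981, (K−S)⁺=3.2419, hold=6.1221 ⇒ V=6.1221 continue | (k=8,j=7): S=174.8777, (K−S)⁺=0.0000, hold=0.0000 ⇒ V=0.0000 continue | (k=8,j=8): S=196.9258, (K−S)⁺=0.0000, hold=0.0000 ⇒ V=0.0000 continue  boundary S*=137.9107
step 7: (k=7,j=0): S=80.8241, (K−S)⁺=77.7159, hold=77.4893 ⇒ V=77.7159 exercise | (k=7,j=1): S=91.0142, (K−S)⁺=67.5258, hold=67.2992 ⇒ V=67.5258 exercise | (k=7,j=2): S=102.4890, (K−S)⁺=56.0510, hold=55.8244 ⇒ V=56.0510 exercise | (k=7,j=3): S=115.4106, (K−S)⁺=43.1294, hold=42.9029 ⇒ V=43.1294 exercise | (k=7,j=4): S=129.9612, (K−S)⁺=28.5788, hold=28.3522 ⇒ V=28.5788 exercise | (k=7,j=5): S=146.3464, (K−S)⁺=12.1936, hold=13.3971 ⇒ V=13.3971 continue | (k=7,j=6): S=164.7973, (K−S)⁺=0.0000, hold=3.0738 ⇒ V=3.0738 continue | (k=7,j=7): S=185.5746, (K−S)⁺=0.0000, hold=0.0000 ⇒ V=0.0000 continue  boundary S*=129.9612
step 6: (k=6,j=0): S=85.7680, (K−S)⁺=72.7720, hold=72.5455 ⇒ V=72.7720 exercise | (k=6,j=1): S=96.5814, (K−S)⁺=61.9586, hold=61.7321 ⇒ V=61.9586 exercise | (k=6,j=2): S=108.7581, (K−S)⁺=49.7819, hold=49.5554 ⇒ V=49.7819 exercise | (k=6,j=3): S=122.4700, (K−S)⁺=36.0700, hold=35.8434 ⇒ V=36.0700 exercise | (k=6,j=4): S=137.9107, (K−S)⁺=20.6293, hold=21.0003 ⇒ V=21.0003 continue | (k=6,j=5): S=155.2981, (K−S)⁺=3.2419, hold=8.2524 ⇒ V=8.2524 continue | (k=6,j=6): S=174.8777, (K−S)⁺=0.0000, hold=1.5433 ⇒ V=1.5433 continue  boundary S*=122.4700
step 5: (k=5,j=0): S=91.0142, (K−S)⁺=67.5258, hold=67.2992 ⇒ V=67.5258 exercise | (k=5,j=1): S=102.4890, (K−S)⁺=56.0510, hold=55.8244 ⇒ V=56.0510 exercise | (k=5,j=2): S=115.4106, (K−S)⁺=43.1294, hold=42.9029 ⇒ V=43.1294 exercise | (k=5,j=3): S=129.9612, (K−S)⁺=28.5788, hold=28.5364 ⇒ V=28.5788 exercise | (k=5,j=4): S=146.3464, (K−S)⁺=12.1936, hold=14.6410 ⇒ V=14.6410 continue | (k=5,j=5): S=164.7973, (K−S)⁺=0.0000, hold=4.9096 ⇒ V=4.9096 continue  boundary S*=129.9612
step 4: (k=4,j=0): S=96.5814, (K−S)⁺=61.9586, hold=61.7321 ⇒ V=61.9586 exercise | (k=4,j=1): S=108.7581, (K−S)⁺=49.7819, hold=49.5554 ⇒ V=49.7819 exercise | (k=4,j=2): S=122.4700, (K−S)⁺=36.0700, hold=35.8434 ⇒ V=36.0700 exercise | (k=4,j=3): S=137.9107, (K−S)⁺=20.6293, hold=21.6179 ⇒ V=21.6179 continue | (k=4,j=4): S=155.2981, (K−S)⁺=3.2419, hold=9.7885 ⇒ V=9.7885 continue  boundary S*=122.4700
step 3: (k=3,j=0): S=102.4890, (K−S)⁺=56.0510, hold=55.8244 ⇒ V=56.0510 exercise | (k=3,j=1): S=115.4106, (K−S)⁺=43.1294, hold=42.9029 ⇒ V=43.1294 exercise | (k=3,j=2): S=129.9612, (K−S)⁺=28.5788, hold=28.8430 ⇒ V=28.8430 continue | (k=3,j=3): S=146.3464, (K−S)⁺=12.1936, hold=15.7137 ⇒ V=15.7137 continue  boundary S*=115.4106
step 2: (k=2,j=0): S=108.7581, (K−S)⁺=49.7819, hold=49.5554 ⇒ V=49.7819 exercise | (k=2,j=1): S=122.4700, (K−S)⁺=36.0700, hold=35.9747 ⇒ V=36.0700 exercise | (k=2,j=2): S=137.9107, (K−S)⁺=20.6293, hold=22.2832 ⇒ V=22.2832 continue  boundary S*=122.4700
step 1: (k=1,j=0): S=115.4106, (K−S)⁺=43.1294, hold=42.9029 ⇒ V=43.1294 exercise | (k=1,j=1): S=129.9612, (K−S)⁺=28.5788, hold=29.1734 ⇒ V=29.1734 continue  boundary S*=115.4106
step 0: (k=0,j=0): S=122.4700, (K−S)⁺=36.0700, hold=36.1387 ⇒ V=36.1387 continue  boundary S*=-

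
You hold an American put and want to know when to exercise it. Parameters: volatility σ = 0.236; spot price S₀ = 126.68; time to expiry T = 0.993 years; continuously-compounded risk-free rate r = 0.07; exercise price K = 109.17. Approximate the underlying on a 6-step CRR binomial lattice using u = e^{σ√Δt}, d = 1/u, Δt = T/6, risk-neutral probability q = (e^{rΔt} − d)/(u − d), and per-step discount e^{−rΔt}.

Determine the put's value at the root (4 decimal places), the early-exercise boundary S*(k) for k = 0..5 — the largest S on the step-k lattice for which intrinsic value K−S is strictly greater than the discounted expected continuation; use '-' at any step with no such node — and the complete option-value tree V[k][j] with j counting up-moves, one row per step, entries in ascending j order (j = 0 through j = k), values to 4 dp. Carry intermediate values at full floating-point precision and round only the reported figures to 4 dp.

price = 2.9057
boundary = - - - - 86.2827 94.9773
tree:
2.9057
5.1200 1.0565
8.7797 2.0709 0.2035
14.5276 4.0066 0.4442 0.0000
22.8873 7.6240 0.9698 0.0000 0.0000
30.7860 14.1927 2.1171 0.0000 0.0000 0.0000
37.9616 22.8873 4.6220 0.0000 0.0000 0.0000 0.0000

Δt=0.16550, u=1.10077, d=0.90846, q=0.53661, disc=e^(-rΔt)=0.98848
k=6 terminal: V=max(K-S,0) → 37.9616 22.8873 4.6220 0.0000 0.0000 0.0000 0.0000
k=5: j=0 S=78.3840 intr=30.7860 cont=29.5285 V=30.7860[EX]; j=1 S=94.9773 intr=14.1927 cont=12.9353 V=14.1927[EX]; j=2 S=115.0832 intr=0.0000 cont=2.1171 V=2.1171[hold]; j=3 S=139.4454 intr=0.0000 cont=0.0000 V=0.0000[hold]; j=4 S=168.9648 intr=0.0000 cont=0.0000 V=0.0000[hold]; j=5 S=204.7333 intr=0.0000 cont=0.0000 V=0.0000[hold]  S*(5)=94.9773
k=4: j=0 S=86.2827 intr=22.8873 cont=21.6299 V=22.8873[EX]; j=1 S=104.5480 intr=4.6220 cont=7.6240 V=7.6240[hold]; j=2 S=126.6800 intr=0.0000 cont=0.9698 V=0.9698[hold]; j=3 S=153.4971 intr=0.0000 cont=0.0000 V=0.0000[hold]; j=4 S=185.9912 intr=0.0000 cont=0.0000 V=0.0000[hold]  S*(4)=86.2827
k=3: j=0 S=94.9773 intr=14.1927 cont=14.5276 V=14.5276[hold]; j=1 S=115.0832 intr=0.0000 cont=4.0066 V=4.0066[hold]; j=2 S=139.4454 intr=0.0000 cont=0.4442 V=0.4442[hold]; j=3 S=168.9648 intr=0.0000 cont=0.0000 V=0.0000[hold]  S*(3)=-
k=2: j=0 S=104.5480 intr=4.6220 cont=8.7797 V=8.7797[hold]; j=1 S=126.6800 intr=0.0000 cont=2.0709 V=2.0709[hold]; j=2 S=153.4971 intr=0.0000 cont=0.2035 V=0.2035[hold]  S*(2)=-
k=1: j=0 S=115.0832 intr=0.0000 cont=5.1200 V=5.1200[hold]; j=1 S=139.4454 intr=0.0000 cont=1.0565 V=1.0565[hold]  S*(1)=-
k=0: j=0 S=126.6800 intr=0.0000 cont=2.9057 V=2.9057[hold]  S*(0)=-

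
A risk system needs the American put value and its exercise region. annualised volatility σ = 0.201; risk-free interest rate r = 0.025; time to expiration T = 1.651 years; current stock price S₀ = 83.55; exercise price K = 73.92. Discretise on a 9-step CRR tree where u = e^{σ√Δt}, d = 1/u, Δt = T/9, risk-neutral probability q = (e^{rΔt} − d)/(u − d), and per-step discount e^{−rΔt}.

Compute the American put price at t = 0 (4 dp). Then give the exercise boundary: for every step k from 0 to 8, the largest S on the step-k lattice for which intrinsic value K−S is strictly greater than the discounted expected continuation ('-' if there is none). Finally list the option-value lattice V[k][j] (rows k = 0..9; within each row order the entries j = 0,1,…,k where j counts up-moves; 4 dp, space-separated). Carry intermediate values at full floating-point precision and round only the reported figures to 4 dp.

price = 3.2901
boundary = - - - - - 54.3258 59.2099 54.3258 59.2099
tree:
3.2901
5.0124 1.6330
7.4321 2.6876 0.6147
10.6759 4.3221 1.1110 0.1341
14.7769 6.7557 1.9776 0.2722 0.0000
19.5942 10.1925 3.4505 0.5526 0.0000 0.0000
24.0754 14.7101 5.8598 1.1219 0.0000 0.0000 0.0000
28.1869 19.5942 9.5710 2.2776 0.0000 0.0000 0.0000 0.0000
31.9594 24.0754 14.7101 4.6238 0.0000 0.0000 0.0000 0.0000 0.0000
35.4206 28.1869 19.5942 9.3869 0.0000 0.0000 0.0000 0.0000 0.0000 0.0000

Δt=0.18344  u=1.08990  d=0.91751  q=0.50516  discount=0.99542
step 9 (expiry): payoffs max(K−S,0) = 35.4206 28.1869 19.5942 9.3869 0.0000 0.0000 0.0000 0.0000 0.0000 0.0000
step 8: (k=8,j=0): S=41.9606, (K−S)⁺=31.9594, hold=31.6211 ⇒ V=31.9594 exercise | (k=8,j=1): S=49.8446, (K−S)⁺=24.0754, hold=23.7372 ⇒ V=24.0754 exercise | (k=8,j=2): S=59.2099, (K−S)⁺=14.7101, hold=14.3719 ⇒ V=14.7101 exercise | (k=8,j=3): S=70.3348, (K−S)⁺=3.5852, hold=4.6238 ⇒ V=4.6238 continue | (k=8,j=4): S=83.5500, (K−S)⁺=0.0000, hold=0.0000 ⇒ V=0.0000 continue | (k=8,j=5): S=99.2482, (K−S)⁺=0.0000, hold=0.0000 ⇒ V=0.0000 continue | (k=8,j=6): S=117.8959, (K−S)⁺=0.0000, hold=0.0000 ⇒ V=0.0000 continue | (k=8,j=7): S=140.0473, (K−S)⁺=0.0000, hold=0.0000 ⇒ V=0.0000 continue | (k=8,j=8): S=166.3607, (K−S)⁺=0.0000, hold=0.0000 ⇒ V=0.0000 continue  boundary S*=59.2099
step 7: (k=7,j=0): S=45.7331, (K−S)⁺=28.1869, hold=27.8487 ⇒ V=28.1869 exercise | (k=7,j=1): S=54.3258, (K−S)⁺=19.5942, hold=19.2560 ⇒ V=19.5942 exercise | (k=7,j=2): S=64.5331, (K−S)⁺=9.3869, hold=9.5710 ⇒ V=9.5710 continue | (k=7,j=3): S=76.6582, (K−S)⁺=0.0000, hold=2.2776 ⇒ V=2.2776 continue | (k=7,j=4): S=91.0614, (K−S)⁺=0.0000, hold=0.0000 ⇒ V=0.0000 continue | (k=7,j=5): S=108.1709, (K−S)⁺=0.0000, hold=0.0000 ⇒ V=0.0000 continue | (k=7,j=6): S=128.4951, (K−S)⁺=0.0000, hold=0.0000 ⇒ V=0.0000 continue | (k=7,j=7): S=152.6380, (K−S)⁺=0.0000, hold=0.0000 ⇒ V=0.0000 continue  boundary S*=54.3258
step 6: (k=6,j=0): S=49.8446, (K−S)⁺=24.0754, hold=23.7372 ⇒ V=24.0754 exercise | (k=6,j=1): S=59.2099, (K−S)⁺=14.7101, hold=14.4644 ⇒ V=14.7101 exercise | (k=6,j=2): S=70.3348, (K−S)⁺=3.5852, hold=5.8598 ⇒ V=5.8598 continue | (k=6,j=3): S=83.5500, (K−S)⁺=0.0000, hold=1.1219 ⇒ V=1.1219 continue | (k=6,j=4): S=99.2482, (K−S)⁺=0.0000, hold=0.0000 ⇒ V=0.0000 continue | (k=6,j=5): S=117.8959, (K−S)⁺=0.0000, hold=0.0000 ⇒ V=0.0000 continue | (k=6,j=6): S=140.0473, (K−S)⁺=0.0000, hold=0.0000 ⇒ V=0.0000 continue  boundary S*=59.2099
step 5: (k=5,j=0): S=54.3258, (K−S)⁺=19.5942, hold=19.2560 ⇒ V=19.5942 exercise | (k=5,j=1): S=64.5331, (K−S)⁺=9.3869, hold=10.1925 ⇒ V=10.1925 continue | (k=5,j=2): S=76.6582, (K−S)⁺=0.0000, hold=3.4505 ⇒ V=3.4505 continue | (k=5,j=3): S=91.0614, (K−S)⁺=0.0000, hold=0.5526 ⇒ V=0.5526 continue | (k=5,j=4): S=108.1709, (K−S)⁺=0.0000, hold=0.0000 ⇒ V=0.0000 continue | (k=5,j=5): S=128.4951, (K−S)⁺=0.0000, hold=0.0000 ⇒ V=0.0000 continue  boundary S*=54.3258
step 4: (k=4,j=0): S=59.2099, (K−S)⁺=14.7101, hold=14.7769 ⇒ V=14.7769 continue | (k=4,j=1): S=70.3348, (K−S)⁺=3.5852, hold=6.7557 ⇒ V=6.7557 continue | (k=4,j=2): S=83.5500, (K−S)⁺=0.0000, hold=1.9776 ⇒ V=1.9776 continue | (k=4,j=3): S=99.2482, (K−S)⁺=0.0000, hold=0.2722 ⇒ V=0.2722 continue | (k=4,j=4): S=117.8959, (K−S)⁺=0.0000, hold=0.0000 ⇒ V=0.0000 continue  boundary S*=-
step 3: (k=3,j=0): S=64.5331, (K−S)⁺=9.3869, hold=10.6759 ⇒ V=10.6759 continue | (k=3,j=1): S=76.6582, (K−S)⁺=0.0000, hold=4.3221 ⇒ V=4.3221 continue | (k=3,j=2): S=91.0614, (K−S)⁺=0.0000, hold=1.1110 ⇒ V=1.1110 continue | (k=3,j=3): S=108.1709, (K−S)⁺=0.0000, hold=0.1341 ⇒ V=0.1341 continue  boundary S*=-
step 2: (k=2,j=0): S=70.3348, (K−S)⁺=3.5852, hold=7.4321 ⇒ V=7.4321 continue | (k=2,j=1): S=83.5500, (K−S)⁺=0.0000, hold=2.6876 ⇒ V=2.6876 continue | (k=2,j=2): S=99.2482, (K−S)⁺=0.0000, hold=0.6147 ⇒ V=0.6147 continue  boundary S*=-
step 1: (k=1,j=0): S=76.6582, (K−S)⁺=0.0000, hold=5.0124 ⇒ V=5.0124 continue | (k=1,j=1): S=91.0614, (K−S)⁺=0.0000, hold=1.6330 ⇒ V=1.6330 continue  boundary S*=-
step 0: (k=0,j=0): S=83.5500, (K−S)⁺=0.0000, hold=3.2901 ⇒ V=3.2901 continue  boundary S*=-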